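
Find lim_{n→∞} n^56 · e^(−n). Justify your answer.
lim = 0

Exponentials with base > 1 dominate every fixed polynomial: for any fixed c, n^c / e^n → 0 as n → ∞ (e.g. by the ratio test, or since e^n grows faster than any power of n). Hence n^56 · e^(−n) = n^56 / e^n → 0.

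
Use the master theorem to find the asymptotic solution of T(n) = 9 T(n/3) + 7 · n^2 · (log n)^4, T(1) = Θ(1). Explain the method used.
T(n) = Θ(n^2 · (log n)^5)

Here log_3 9 = 2 and f(n) = 7 · n^2 · (log n)^4 = Θ(n^(log_3 9) · (log n)^4). This is the extended Case 2 of the master theorem (f matches the critical exponent up to log factors), giving T(n) = Θ(n^(log_3 9) · (log n)^(4+1)) = Θ(n^2 · (log n)^5).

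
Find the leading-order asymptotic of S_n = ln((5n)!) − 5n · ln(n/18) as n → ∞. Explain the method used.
S_n ~ 5n · (ln 90 − 1) + O(ln n)

Stirling: ln((5n)!) = 5n ln(5n) − 5n + O(ln n).
  S_n = 5n ln(5n) − 5n − 5n ln(n/18) + O(ln n)
      = 5n ln(5n) − 5n ln n + 5n ln 18 − 5n + O(ln n)
      = 5n ln 5 + 5n ln 18 − 5n + O(ln n)
      = 5n (ln 90 − 1) + O(ln n).
Numerically ln(90) − 1 ≈ 3.4998.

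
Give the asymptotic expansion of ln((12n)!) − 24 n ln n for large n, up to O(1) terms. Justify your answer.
ln((12n)!) − 24 n ln n = −12 n ln n + 12(ln 12 − 1) n + (1/2) ln(2π·12n) + O(1/n)

Stirling: ln((12n)!) = 12n ln(12n) − 12n + (1/2) ln(2π·12n) + O(1/n).
Expand 12n ln(12n) = 12n (ln n + ln 12) = 12n ln n + 12n ln 12.
Subtract 24n ln n: leading term is (12 − 24) n ln n = −12 n ln n. The next term is 12n ln 12 − 12n = 12(ln 12 − 1) n. Then the (1/2) ln(2π·12n) correction.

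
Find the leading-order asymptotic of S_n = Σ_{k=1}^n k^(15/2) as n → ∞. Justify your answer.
S_n ~ (2/17) · n^(17/2)

Integral comparison: Σ_{k=1}^n k^(15/2) = ∫_0^n x^(15/2) dx + O(n^(15/2)). The integral is n^(1 + 15/2) / (1 + 15/2) = n^((15+2)/2) / ((15+2)/2) = (2/17) · n^(17/2).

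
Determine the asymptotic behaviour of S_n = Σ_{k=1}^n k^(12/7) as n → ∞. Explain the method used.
S_n ~ (7/19) · n^(19/7)

Integral comparison: Σ_{k=1}^n k^(12/7) = ∫_0^n x^(12/7) dx + O(n^(12/7)). The integral is n^(1 + 12/7) / (1 + 12/7) = n^((12+7)/7) / ((12+7)/7) = (7/19) · n^(19/7).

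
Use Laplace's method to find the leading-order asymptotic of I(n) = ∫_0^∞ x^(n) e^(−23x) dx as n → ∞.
I(n) ~ (sqrt(2π·n) / 23) · (n/(23e))^(n)

Write the integrand as exp(n ln x − 23x) and set f(x) = n ln x − 23x. Then f'(x) = n/x − 23 = 0 at x* = n/23, and f''(x*) = −n/x*^2 = −23^2/(n). Laplace's method (interior maximum) gives
  I(n) ~ e^(f(x*)) · sqrt(2π / |f''(x*)|)
        = exp(n ln(n/23) − n) · sqrt(2π · n / 23^2)
        = (n/23)^(n) e^(−n) · sqrt(2π·n) / 23
        = (sqrt(2π·n) / 23) · (n/(23e))^(n).
This matches Γ(n+1)/23^(n+1) with Stirling applied to Γ.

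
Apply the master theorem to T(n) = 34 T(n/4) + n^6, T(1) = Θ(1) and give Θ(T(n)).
T(n) = Θ(n^6)

log_4 34 ≈ 2.544. f(n) = n^6 dominates n^(log_4 34) since 6 > 2.544, and the regularity condition a·f(n/b) = 34·(n/4)^6 = (34/4096)·n^6 ≤ c·f(n) holds with c = 34/4096 ≈ 0.0083 < 1. So this is Case 3: T(n) = Θ(f(n)) = Θ(n^6).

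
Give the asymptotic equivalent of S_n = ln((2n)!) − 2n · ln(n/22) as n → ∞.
S_n ~ 2n · (ln 44 − 1) + O(ln n)

Stirling: ln((2n)!) = 2n ln(2n) − 2n + O(ln n).
  S_n = 2n ln(2n) − 2n − 2n ln(n/22) + O(ln n)
      = 2n ln(2n) − 2n ln n + 2n ln 22 − 2n + O(ln n)
      = 2n ln 2 + 2n ln 22 − 2n + O(ln n)
      = 2n (ln 44 − 1) + O(ln n).
Numerically ln(44) − 1 ≈ 2.7842.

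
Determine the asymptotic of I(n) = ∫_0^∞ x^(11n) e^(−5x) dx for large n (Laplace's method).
I(n) ~ (sqrt(2π·11n) / 5) · (11n/(5e))^(11n)

Write the integrand as exp(11n ln x − 5x) and set f(x) = 11n ln x − 5x. Then f'(x) = 11n/x − 5 = 0 at x* = 11n/5, and f''(x*) = −11n/x*^2 = −5^2/(11n). Laplace's method (interior maximum) gives
  I(n) ~ e^(f(x*)) · sqrt(2π / |f''(x*)|)
        = exp(11n ln(11n/5) − 11n) · sqrt(2π · 11n / 5^2)
        = (11n/5)^(11n) e^(−11n) · sqrt(2π·11n) / 5
        = (sqrt(2π·11n) / 5) · (11n/(5e))^(11n).
This matches Γ(11n+1)/5^(11n+1) with Stirling applied to Γ.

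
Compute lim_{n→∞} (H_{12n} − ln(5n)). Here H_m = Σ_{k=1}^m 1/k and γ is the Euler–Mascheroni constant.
lim = ln(12/5) + γ

By Euler-Maclaurin, H_m = ln m + γ + O(1/m). So
  H_{12n} − ln(5n) = ln(12n) + γ − ln(5n) + O(1/n)
                       = ln(12/5) + γ + O(1/n).
Hence the limit is ln(12/5) + γ.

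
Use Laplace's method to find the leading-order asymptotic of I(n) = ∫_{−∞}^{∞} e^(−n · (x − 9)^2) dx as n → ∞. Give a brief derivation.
I(n) = sqrt(π/n)

Here φ(x) = (x − 9)^2 has its unique minimum at x* = 9 with φ(x*) = 0 and φ''(x*) = 2. Laplace's method gives
  I(n) ~ e^(−n φ(x*)) · sqrt(2π / (n · φ''(x*))) = sqrt(2π / (2n)) = sqrt(π/n).
This is exact: substituting u = (x − 9)·sqrt(n) gives I(n) = (1/sqrt(n)) ∫_{−∞}^{∞} e^(−u^2) du = sqrt(π/n).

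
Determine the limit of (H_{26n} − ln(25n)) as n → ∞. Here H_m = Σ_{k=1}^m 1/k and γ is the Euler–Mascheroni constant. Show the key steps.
lim = ln(26/25) + γ

By Euler-Maclaurin, H_m = ln m + γ + O(1/m). So
  H_{26n} − ln(25n) = ln(26n) + γ − ln(25n) + O(1/n)
                       = ln(26/25) + γ + O(1/n).
Hence the limit is ln(26/25) + γ.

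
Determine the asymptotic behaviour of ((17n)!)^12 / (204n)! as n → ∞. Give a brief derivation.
((17n)!)^12/(204n)! ~ ((2π·17n)^(11/2) / sqrt(12)) · 12^(−12·17n)  →  0

Write N = 17n. Stirling: N! ~ sqrt(2π N)(N/e)^N and (12N)! ~ sqrt(2π·12N)·(12N/e)^(12N).
  (N!)^12/(12N)! ~ (2π N)^(12/2) (N/e)^(12N) / [sqrt(2π·12N) (12N/e)^(12N)]
     = (2π N)^(12/2) / sqrt(2π·12N) · (N/(12N))^(12N)
     = (2π N)^((12−1)/2) / sqrt(12) · 12^(−12N).
Since 12^12 > 1, the factor 12^(−12N) decays exponentially, so the ratio → 0. Substituting N = 17n gives the stated form.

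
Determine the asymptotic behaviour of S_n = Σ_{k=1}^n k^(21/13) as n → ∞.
S_n ~ (13/34) · n^(34/13)

Integral comparison: Σ_{k=1}^n k^(21/13) = ∫_0^n x^(21/13) dx + O(n^(21/13)). The integral is n^(1 + 21/13) / (1 + 21/13) = n^((21+13)/13) / ((21+13)/13) = (13/34) · n^(34/13).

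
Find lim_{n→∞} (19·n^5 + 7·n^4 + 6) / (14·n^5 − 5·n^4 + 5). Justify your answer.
lim = 19/14

For large n the leading n^5 terms dominate both numerator and denominator. Dividing top and bottom by n^5, every other term tends to 0, leaving 19/14.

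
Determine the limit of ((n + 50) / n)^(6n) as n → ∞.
lim = e^300

Rewrite as (1 + 50/n)^(6n). By the standard limit (1 + x/n)^n → e^x, we have (1 + 50/n)^n → e^50, and raising to the 6th power gives e^300.
More precisely, ln[(1 + 50/n)^(6n)] = 6n · ln(1 + 50/n) = 6n · (50/n + O(1/n^2)) = 300 + O(1/n) → 300.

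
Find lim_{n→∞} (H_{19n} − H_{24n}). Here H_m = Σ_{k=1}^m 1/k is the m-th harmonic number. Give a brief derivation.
lim = ln(19/24)

Euler-Maclaurin gives H_m = ln m + γ + 1/(2m) + O(1/m^2). The γ and O(1/m) terms cancel in the difference:
  H_{19n} − H_{24n} = ln(19n) − ln(24n) + O(1/n) = ln(19/24) + O(1/n).
Hence the limit is ln(19/24).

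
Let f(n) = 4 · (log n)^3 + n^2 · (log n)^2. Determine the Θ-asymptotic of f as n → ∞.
f(n) ∈ Θ(n^2 · (log n)^2)

Compare the terms by growth order. For large n, n^a · (log n)^b dominates n^a' · (log n)^b' iff a > a', or (a = a' and b > b'). Ranking the 2 terms shows the dominant one is n^2 · (log n)^2. Hence f(n) ∈ Θ(n^2 · (log n)^2).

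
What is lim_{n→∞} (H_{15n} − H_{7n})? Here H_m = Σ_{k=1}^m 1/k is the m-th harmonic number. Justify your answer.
lim = ln(15/7)

Euler-Maclaurin gives H_m = ln m + γ + 1/(2m) + O(1/m^2). The γ and O(1/m) terms cancel in the difference:
  H_{15n} − H_{7n} = ln(15n) − ln(7n) + O(1/n) = ln(15/7) + O(1/n).
Hence the limit is ln(15/7).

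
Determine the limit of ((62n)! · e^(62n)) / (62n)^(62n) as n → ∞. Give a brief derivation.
lim = ∞

Stirling: (62n)! ~ sqrt(2π·62n) · (62n/e)^(62n). Hence
  (62n)! · e^(62n) / (62n)^(62n) ~ sqrt(2π·62n) = sqrt(2π·62) · sqrt(n) → ∞.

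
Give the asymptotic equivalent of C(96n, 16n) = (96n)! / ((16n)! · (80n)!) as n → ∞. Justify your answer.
C(96n, 16n) ~ (46656/3125)^(16n) · sqrt(3/(5π·16n))

Write N = 16n. Apply Stirling to each factorial:
  (6N)! ~ sqrt(2π·6N) · (6N/e)^(6N),
  N! ~ sqrt(2π N) · (N/e)^N,
  (5N)! ~ sqrt(2π·5N) · (5N/e)^(5N).
The exponential factors combine to (6N)^(6N) / (N^N · (5N)^(5N)) = 6^(6N)/5^(5N) = (6^6/5^5)^N = (46656/3125)^N.
The square-root prefactors combine to sqrt(2π·6N) / (sqrt(2π N)·sqrt(2π·5N)) = sqrt(6 / (2π·5·N)) = sqrt(3/(5π·16n)).
Substituting N = 16n: C(96n, 16n) ~ (46656/3125)^(16n) · sqrt(3/(5π·16n)).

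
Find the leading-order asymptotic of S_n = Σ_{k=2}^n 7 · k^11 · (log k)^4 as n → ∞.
S_n ~ 7 · n^12 · (log n)^4 / 12

By integral comparison, S_n = ∫_1^n 7 · x^11 · (log x)^4 dx + O(n^11 · (log n)^4). For the integral, the leading term of ∫_1^n x^11 (log x)^4 dx is n^12/12 · (log n)^4 (by repeated integration by parts; each step lowers the log-exponent and produces a relatively O(1/log n) correction). Hence S_n ~ 7 · n^12 · (log n)^4 / 12.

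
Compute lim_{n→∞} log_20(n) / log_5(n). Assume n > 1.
lim = ln(5) / ln(20) = log_20(5)

Change of base: log_20(n) = ln n / ln 20 and log_5(n) = ln n / ln 5. The ratio is (ln n / ln 20) · (ln 5 / ln n) = ln 5 / ln 20, a constant independent of n. So the limit is ln 5 / ln 20 = log_20(5).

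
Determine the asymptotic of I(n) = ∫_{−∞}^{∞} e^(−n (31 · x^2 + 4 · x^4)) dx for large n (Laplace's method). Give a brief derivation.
I(n) ~ sqrt(π/(31n))

φ(x) = 31 · x^2 + 4 · x^4 has its unique global minimum at x* = 0 (since φ'(x) = 62x + 16x^3 = 0 only at x = 0 for real x with both coefficients positive, and φ → ∞ as |x| → ∞). At x* = 0, φ(0) = 0 and φ''(0) = 62. Laplace's method then gives
  I(n) ~ sqrt(2π / (n · φ''(0))) · e^(−n φ(0)) = sqrt(2π / (62n)) = sqrt(π/(31n)).
The 4 · x^4 term contributes only at subleading order (an O(1/n) relative correction).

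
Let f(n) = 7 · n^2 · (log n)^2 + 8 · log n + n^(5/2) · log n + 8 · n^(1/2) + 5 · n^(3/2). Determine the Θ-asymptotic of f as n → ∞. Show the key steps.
f(n) ∈ Θ(n^(5/2) · log n)

Compare the terms by growth order. For large n, n^a · (log n)^b dominates n^a' · (log n)^b' iff a > a', or (a = a' and b > b'). Ranking the 5 terms shows the dominant one is n^(5/2) · log n. Hence f(n) ∈ Θ(n^(5/2) · log n).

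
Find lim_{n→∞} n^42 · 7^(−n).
lim = 0

Exponentials with base > 1 dominate every fixed polynomial: for any fixed c, n^c / 7^n → 0 as n → ∞ (e.g. by the ratio test, or by writing 7^n = e^(n ln 7) and noting e^(n ln 7) / n^c → ∞). Hence n^42 · 7^(−n) = n^42 / 7^n → 0.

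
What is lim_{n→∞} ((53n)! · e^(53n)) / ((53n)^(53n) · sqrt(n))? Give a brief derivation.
lim = sqrt(2π·53)

Stirling: (53n)! ~ sqrt(2π·53n) · (53n/e)^(53n). Hence
  (53n)! · e^(53n) / (53n)^(53n) ~ sqrt(2π·53n).
Dividing by sqrt(n): sqrt(2π·53n) / sqrt(n) = sqrt(2π·53) · n^((1−1)/2), so the limit is sqrt(2π·53).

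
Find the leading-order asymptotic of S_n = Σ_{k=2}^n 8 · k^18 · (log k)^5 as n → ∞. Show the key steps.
S_n ~ 8 · n^19 · (log n)^5 / 19

By integral comparison, S_n = ∫_1^n 8 · x^18 · (log x)^5 dx + O(n^18 · (log n)^5). For the integral, the leading term of ∫_1^n x^18 (log x)^5 dx is n^19/19 · (log n)^5 (by repeated integration by parts; each step lowers the log-exponent and produces a relatively O(1/log n) correction). Hence S_n ~ 8 · n^19 · (log n)^5 / 19.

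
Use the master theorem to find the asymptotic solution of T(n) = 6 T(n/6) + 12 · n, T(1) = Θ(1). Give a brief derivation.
T(n) = Θ(n log n)

log_6 6 = 1, and f(n) = 12 · n = Θ(n^(log_6 6)). This is Case 2 of the master theorem: T(n) = Θ(f(n) · log n) = Θ(n log n).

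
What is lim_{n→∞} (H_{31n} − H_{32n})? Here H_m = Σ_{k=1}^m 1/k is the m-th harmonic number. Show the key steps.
lim = ln(31/32)

Euler-Maclaurin gives H_m = ln m + γ + 1/(2m) + O(1/m^2). The γ and O(1/m) terms cancel in the difference:
  H_{31n} − H_{32n} = ln(31n) − ln(32n) + O(1/n) = ln(31/32) + O(1/n).
Hence the limit is ln(31/32).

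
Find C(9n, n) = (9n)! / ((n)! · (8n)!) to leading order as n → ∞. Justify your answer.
C(9n, n) ~ (387420489/16777216)^(n) · sqrt(9/(16π·n))

Write N = n. Apply Stirling to each factorial:
  (9N)! ~ sqrt(2π·9N) · (9N/e)^(9N),
  N! ~ sqrt(2π N) · (N/e)^N,
  (8N)! ~ sqrt(2π·8N) · (8N/e)^(8N).
The exponential factors combine to (9N)^(9N) / (N^N · (8N)^(8N)) = 9^(9N)/8^(8N) = (9^9/8^8)^N = (387420489/16777216)^N.
The square-root prefactors combine to sqrt(2π·9N) / (sqrt(2π N)·sqrt(2π·8N)) = sqrt(9 / (2π·8·N)) = sqrt(9/(16π·n)).
Substituting N = n: C(9n, n) ~ (387420489/16777216)^(n) · sqrt(9/(16π·n)).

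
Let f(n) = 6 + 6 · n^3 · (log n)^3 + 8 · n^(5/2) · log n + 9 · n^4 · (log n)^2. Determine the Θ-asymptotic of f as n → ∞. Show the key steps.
f(n) ∈ Θ(n^4 · (log n)^2)

Compare the terms by growth order. For large n, n^a · (log n)^b dominates n^a' · (log n)^b' iff a > a', or (a = a' and b > b'). Ranking the 4 terms shows the dominant one is 9 · n^4 · (log n)^2. Hence f(n) ∈ Θ(n^4 · (log n)^2).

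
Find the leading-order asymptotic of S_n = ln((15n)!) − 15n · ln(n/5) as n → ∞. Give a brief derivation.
S_n ~ 15n · (ln 75 − 1) + O(ln n)

Stirling: ln((15n)!) = 15n ln(15n) − 15n + O(ln n).
  S_n = 15n ln(15n) − 15n − 15n ln(n/5) + O(ln n)
      = 15n ln(15n) − 15n ln n + 15n ln 5 − 15n + O(ln n)
      = 15n ln 15 + 15n ln 5 − 15n + O(ln n)
      = 15n (ln 75 − 1) + O(ln n).
Numerically ln(75) − 1 ≈ 3.3175.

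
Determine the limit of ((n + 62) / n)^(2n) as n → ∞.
lim = e^124

Rewrite as (1 + 62/n)^(2n). By the standard limit (1 + x/n)^n → e^x, we have (1 + 62/n)^n → e^62, and raising to the 2nd power gives e^124.
More precisely, ln[(1 + 62/n)^(2n)] = 2n · ln(1 + 62/n) = 2n · (62/n + O(1/n^2)) = 124 + O(1/n) → 124.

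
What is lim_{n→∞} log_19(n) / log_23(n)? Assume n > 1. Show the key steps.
lim = ln(23) / ln(19) = log_19(23)

Change of base: log_19(n) = ln n / ln 19 and log_23(n) = ln n / ln 23. The ratio is (ln n / ln 19) · (ln 23 / ln n) = ln 23 / ln 19, a constant independent of n. So the limit is ln 23 / ln 19 = log_19(23).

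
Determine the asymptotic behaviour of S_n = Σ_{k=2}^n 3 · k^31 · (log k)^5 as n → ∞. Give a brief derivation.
S_n ~ 3 · n^32 · (log n)^5 / 32

By integral comparison, S_n = ∫_1^n 3 · x^31 · (log x)^5 dx + O(n^31 · (log n)^5). For the integral, the leading term of ∫_1^n x^31 (log x)^5 dx is n^32/32 · (log n)^5 (by repeated integration by parts; each step lowers the log-exponent and produces a relatively O(1/log n) correction). Hence S_n ~ 3 · n^32 · (log n)^5 / 32.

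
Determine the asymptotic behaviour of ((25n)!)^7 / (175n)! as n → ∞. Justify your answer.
((25n)!)^7/(175n)! ~ ((2π·25n)^(6/2) / sqrt(7)) · 7^(−7·25n)  →  0

Write N = 25n. Stirling: N! ~ sqrt(2π N)(N/e)^N and (7N)! ~ sqrt(2π·7N)·(7N/e)^(7N).
  (N!)^7/(7N)! ~ (2π N)^(7/2) (N/e)^(7N) / [sqrt(2π·7N) (7N/e)^(7N)]
     = (2π N)^(7/2) / sqrt(2π·7N) · (N/(7N))^(7N)
     = (2π N)^((7−1)/2) / sqrt(7) · 7^(−7N).
Since 7^7 > 1, the factor 7^(−7N) decays exponentially, so the ratio → 0. Substituting N = 25n gives the stated form.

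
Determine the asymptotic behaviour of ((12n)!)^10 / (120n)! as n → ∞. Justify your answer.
((12n)!)^10/(120n)! ~ ((2π·12n)^(9/2) / sqrt(10)) · 10^(−10·12n)  →  0

Write N = 12n. Stirling: N! ~ sqrt(2π N)(N/e)^N and (10N)! ~ sqrt(2π·10N)·(10N/e)^(10N).
  (N!)^10/(10N)! ~ (2π N)^(10/2) (N/e)^(10N) / [sqrt(2π·10N) (10N/e)^(10N)]
     = (2π N)^(10/2) / sqrt(2π·10N) · (N/(10N))^(10N)
     = (2π N)^((10−1)/2) / sqrt(10) · 10^(−10N).
Since 10^10 > 1, the factor 10^(−10N) decays exponentially, so the ratio → 0. Substituting N = 12n gives the stated form.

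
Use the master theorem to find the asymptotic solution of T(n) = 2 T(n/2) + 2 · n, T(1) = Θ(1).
T(n) = Θ(n log n)

log_2 2 = 1, and f(n) = 2 · n = Θ(n^(log_2 2)). This is Case 2 of the master theorem: T(n) = Θ(f(n) · log n) = Θ(n log n).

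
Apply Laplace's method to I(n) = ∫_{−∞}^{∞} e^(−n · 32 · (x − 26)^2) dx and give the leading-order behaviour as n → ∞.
I(n) = sqrt(π/(32n))

Here φ(x) = 32 · (x − 26)^2 has its unique minimum at x* = 26 with φ(x*) = 0 and φ''(x*) = 64. Laplace's method gives
  I(n) ~ e^(−n φ(x*)) · sqrt(2π / (n · φ''(x*))) = sqrt(2π / (64n)) = sqrt(π/(32n)).
This is exact: substituting u = (x − 26)·sqrt(32n) gives I(n) = (1/sqrt(32n)) ∫_{−∞}^{∞} e^(−u^2) du = sqrt(π/(32n)).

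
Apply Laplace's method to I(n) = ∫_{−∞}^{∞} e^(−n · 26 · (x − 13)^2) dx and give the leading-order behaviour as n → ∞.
I(n) = sqrt(π/(26n))

Here φ(x) = 26 · (x − 13)^2 has its unique minimum at x* = 13 with φ(x*) = 0 and φ''(x*) = 52. Laplace's method gives
  I(n) ~ e^(−n φ(x*)) · sqrt(2π / (n · φ''(x*))) = sqrt(2π / (52n)) = sqrt(π/(26n)).
This is exact: substituting u = (x − 13)·sqrt(26n) gives I(n) = (1/sqrt(26n)) ∫_{−∞}^{∞} e^(−u^2) du = sqrt(π/(26n)).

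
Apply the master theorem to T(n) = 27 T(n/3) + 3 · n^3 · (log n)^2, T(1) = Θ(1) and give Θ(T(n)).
T(n) = Θ(n^3 · (log n)^3)

Here log_3 27 = 3 and f(n) = 3 · n^3 · (log n)^2 = Θ(n^(log_3 27) · (log n)^2). This is the extended Case 2 of the master theorem (f matches the critical exponent up to log factors), giving T(n) = Θ(n^(log_3 27) · (log n)^(2+1)) = Θ(n^3 · (log n)^3).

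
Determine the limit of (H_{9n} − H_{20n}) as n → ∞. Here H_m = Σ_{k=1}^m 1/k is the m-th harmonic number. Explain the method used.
lim = ln(9/20)

Euler-Maclaurin gives H_m = ln m + γ + 1/(2m) + O(1/m^2). The γ and O(1/m) terms cancel in the difference:
  H_{9n} − H_{20n} = ln(9n) − ln(20n) + O(1/n) = ln(9/20) + O(1/n).
Hence the limit is ln(9/20).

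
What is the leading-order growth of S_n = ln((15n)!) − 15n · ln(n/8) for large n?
S_n ~ 15n · (ln 120 − 1) + O(ln n)

Stirling: ln((15n)!) = 15n ln(15n) − 15n + O(ln n).
  S_n = 15n ln(15n) − 15n − 15n ln(n/8) + O(ln n)
      = 15n ln(15n) − 15n ln n + 15n ln 8 − 15n + O(ln n)
      = 15n ln 15 + 15n ln 8 − 15n + O(ln n)
      = 15n (ln 120 − 1) + O(ln n).
Numerically ln(120) − 1 ≈ 3.7875.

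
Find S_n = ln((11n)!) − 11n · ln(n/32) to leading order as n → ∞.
S_n ~ 11n · (ln 352 − 1) + O(ln n)

Stirling: ln((11n)!) = 11n ln(11n) − 11n + O(ln n).
  S_n = 11n ln(11n) − 11n − 11n ln(n/32) + O(ln n)
      = 11n ln(11n) − 11n ln n + 11n ln 32 − 11n + O(ln n)
      = 11n ln 11 + 11n ln 32 − 11n + O(ln n)
      = 11n (ln 352 − 1) + O(ln n).
Numerically ln(352) − 1 ≈ 4.8636.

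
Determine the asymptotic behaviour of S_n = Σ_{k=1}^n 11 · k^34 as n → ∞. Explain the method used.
S_n ~ 11 · n^35 / 35

By integral comparison (Euler-Maclaurin), Σ_{k=1}^n 11 · k^34 = 11 · ∫_0^n x^34 dx + O(n^34) = 11 · n^35/35 + O(n^34). (Equivalently, Faulhaber's formula gives the same leading term.)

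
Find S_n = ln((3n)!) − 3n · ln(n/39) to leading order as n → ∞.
S_n ~ 3n · (ln 117 − 1) + O(ln n)

Stirling: ln((3n)!) = 3n ln(3n) − 3n + O(ln n).
  S_n = 3n ln(3n) − 3n − 3n ln(n/39) + O(ln n)
      = 3n ln(3n) − 3n ln n + 3n ln 39 − 3n + O(ln n)
      = 3n ln 3 + 3n ln 39 − 3n + O(ln n)
      = 3n (ln 117 − 1) + O(ln n).
Numerically ln(117) − 1 ≈ 3.7622.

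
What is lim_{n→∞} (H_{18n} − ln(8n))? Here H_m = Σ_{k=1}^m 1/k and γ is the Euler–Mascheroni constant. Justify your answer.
lim = ln(9/4) + γ

By Euler-Maclaurin, H_m = ln m + γ + O(1/m). So
  H_{18n} − ln(8n) = ln(18n) + γ − ln(8n) + O(1/n)
                       = ln(18/8) + γ + O(1/n).
Hence the limit is ln(18/8) + γ (= ln(9/4)).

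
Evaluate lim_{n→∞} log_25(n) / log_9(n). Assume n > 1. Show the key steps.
lim = ln(9) / ln(25) = log_25(9)

Change of base: log_25(n) = ln n / ln 25 and log_9(n) = ln n / ln 9. The ratio is (ln n / ln 25) · (ln 9 / ln n) = ln 9 / ln 25, a constant independent of n. So the limit is ln 9 / ln 25 = log_25(9).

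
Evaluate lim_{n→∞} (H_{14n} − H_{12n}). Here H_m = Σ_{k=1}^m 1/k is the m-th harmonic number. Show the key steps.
lim = ln(14/12) = ln(7/6)

Euler-Maclaurin gives H_m = ln m + γ + 1/(2m) + O(1/m^2). The γ and O(1/m) terms cancel in the difference:
  H_{14n} − H_{12n} = ln(14n) − ln(12n) + O(1/n) = ln(14/12) + O(1/n).
Hence the limit is ln(14/12) = ln(7/6).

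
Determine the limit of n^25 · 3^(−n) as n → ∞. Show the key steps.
lim = 0

Exponentials with base > 1 dominate every fixed polynomial: for any fixed c, n^c / 3^n → 0 as n → ∞ (e.g. by the ratio test, or by writing 3^n = e^(n ln 3) and noting e^(n ln 3) / n^c → ∞). Hence n^25 · 3^(−n) = n^25 / 3^n → 0.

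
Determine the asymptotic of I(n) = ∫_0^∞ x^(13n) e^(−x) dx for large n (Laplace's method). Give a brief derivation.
I(n) ~ sqrt(2π·13n) · (13n/e)^(13n)

Write the integrand as exp(13n ln x − x) and set f(x) = 13n ln x − x. Then f'(x) = 13n/x − 1 = 0 at x* = 13n, and f''(x*) = −13n/x*^2 = −1/(13n). Laplace's method (interior maximum) gives
  I(n) ~ e^(f(x*)) · sqrt(2π / |f''(x*)|)
        = exp(13n ln(13n) − 13n) · sqrt(2π · 13n)
        = (13n)^(13n) e^(−13n) · sqrt(2π·13n)
        = sqrt(2π·13n) · (13n/e)^(13n).
This matches Γ(13n+1) with Stirling applied to Γ.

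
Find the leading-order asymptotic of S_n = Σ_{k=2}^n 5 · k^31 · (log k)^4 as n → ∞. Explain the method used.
S_n ~ 5 · n^32 · (log n)^4 / 32

By integral comparison, S_n = ∫_1^n 5 · x^31 · (log x)^4 dx + O(n^31 · (log n)^4). For the integral, the leading term of ∫_1^n x^31 (log x)^4 dx is n^32/32 · (log n)^4 (by repeated integration by parts; each step lowers the log-exponent and produces a relatively O(1/log n) correction). Hence S_n ~ 5 · n^32 · (log n)^4 / 32.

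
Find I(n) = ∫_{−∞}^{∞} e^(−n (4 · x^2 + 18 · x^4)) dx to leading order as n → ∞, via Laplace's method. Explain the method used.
I(n) ~ sqrt(π/(4n))

φ(x) = 4 · x^2 + 18 · x^4 has its unique global minimum at x* = 0 (since φ'(x) = 8x + 72x^3 = 0 only at x = 0 for real x with both coefficients positive, and φ → ∞ as |x| → ∞). At x* = 0, φ(0) = 0 and φ''(0) = 8. Laplace's method then gives
  I(n) ~ sqrt(2π / (n · φ''(0))) · e^(−n φ(0)) = sqrt(2π / (8n)) = sqrt(π/(4n)).
The 18 · x^4 term contributes only at subleading order (an O(1/n) relative correction).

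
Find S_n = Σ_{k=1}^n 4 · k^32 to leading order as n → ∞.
S_n ~ 4 · n^33 / 33

By integral comparison (Euler-Maclaurin), Σ_{k=1}^n 4 · k^32 = 4 · ∫_0^n x^32 dx + O(n^32) = 4 · n^33/33 + O(n^32). (Equivalently, Faulhaber's formula gives the same leading term.)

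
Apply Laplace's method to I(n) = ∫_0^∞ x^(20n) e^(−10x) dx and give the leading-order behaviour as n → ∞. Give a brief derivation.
I(n) ~ (sqrt(2π·20n) / 10) · (20n/(10e))^(20n)

Write the integrand as exp(20n ln x − 10x) and set f(x) = 20n ln x − 10x. Then f'(x) = 20n/x − 10 = 0 at x* = 20n/10, and f''(x*) = −20n/x*^2 = −10^2/(20n). Laplace's method (interior maximum) gives
  I(n) ~ e^(f(x*)) · sqrt(2π / |f''(x*)|)
        = exp(20n ln(20n/10) − 20n) · sqrt(2π · 20n / 10^2)
        = (20n/10)^(20n) e^(−20n) · sqrt(2π·20n) / 10
        = (sqrt(2π·20n) / 10) · (20n/(10e))^(20n).
This matches Γ(20n+1)/10^(20n+1) with Stirling applied to Γ.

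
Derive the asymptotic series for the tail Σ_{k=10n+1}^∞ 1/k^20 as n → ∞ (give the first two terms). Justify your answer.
Σ_{k>10n} 1/k^20 = 1/(19 · (10n)^19) − 1/(2 · (10n)^20) + O(1/(10n)^21)

Compare to the integral: ∫_{10n}^∞ x^(−20) dx = [−x^(−19)/19]_{10n}^∞ = 1/((20−1)·(10n)^19). The Euler-Maclaurin correction adds −f(10n)/2 = −1/(2·(10n)^20). Euler-Maclaurin then gives
  Σ_{k>10n} 1/k^20 = ∫_{10n}^∞ dx/x^20 − 1/(2·(10n)^20) + O(1/(10n)^21).
(Equivalently this is ζ(20) − Σ_{k≤10n} 1/k^20.)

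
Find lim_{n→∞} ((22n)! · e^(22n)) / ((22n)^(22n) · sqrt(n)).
lim = sqrt(2π·22)

Stirling: (22n)! ~ sqrt(2π·22n) · (22n/e)^(22n). Hence
  (22n)! · e^(22n) / (22n)^(22n) ~ sqrt(2π·22n).
Dividing by sqrt(n): sqrt(2π·22n) / sqrt(n) = sqrt(2π·22) · n^((1−1)/2), so the limit is sqrt(2π·22).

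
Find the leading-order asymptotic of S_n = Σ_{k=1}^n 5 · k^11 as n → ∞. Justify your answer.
S_n ~ 5 · n^12 / 12

By integral comparison (Euler-Maclaurin), Σ_{k=1}^n 5 · k^11 = 5 · ∫_0^n x^11 dx + O(n^11) = 5 · n^12/12 + O(n^11). (Equivalently, Faulhaber's formula gives the same leading term.)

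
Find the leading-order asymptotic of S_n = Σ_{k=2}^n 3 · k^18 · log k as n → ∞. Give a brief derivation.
S_n ~ 3 · n^19 log n / 19 − 3 · n^19 / 361

By integral comparison, S_n = ∫_1^n 3 · x^18 · log x dx + O(n^18 · log n). For the integral, ∫ x^18 log x dx = n^19 log n / 19 − n^19/361 (integration by parts). Hence S_n ~ 3 · n^19 log n / 19 − 3 · n^19 / 361.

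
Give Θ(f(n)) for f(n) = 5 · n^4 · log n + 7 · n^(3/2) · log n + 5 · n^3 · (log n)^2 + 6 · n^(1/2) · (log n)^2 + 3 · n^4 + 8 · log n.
f(n) ∈ Θ(n^4 · log n)

Compare the terms by growth order. For large n, n^a · (log n)^b dominates n^a' · (log n)^b' iff a > a', or (a = a' and b > b'). Ranking the 6 terms shows the dominant one is 5 · n^4 · log n. Hence f(n) ∈ Θ(n^4 · log n).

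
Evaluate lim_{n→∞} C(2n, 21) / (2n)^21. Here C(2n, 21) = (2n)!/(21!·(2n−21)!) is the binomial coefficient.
lim = 1/21! = 1/51090942171709440000

With N = 2n → ∞: C(N, 21) / N^21 = [N(N−1)…(N−20)] / (21! · N^21) = (1/21!) · 1 · (1 − 1/(2n)) · … · (1 − 20/(2n)). Each factor → 1 as N → ∞, so the limit is 1/21! = 1/51090942171709440000.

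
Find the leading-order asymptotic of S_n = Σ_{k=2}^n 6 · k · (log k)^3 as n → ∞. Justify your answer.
S_n ~ 3 · n^2 · (log n)^3

By integral comparison, S_n = ∫_1^n 6 · x · (log x)^3 dx + O(n · (log n)^3). For the integral, the leading term of ∫_1^n x^1 (log x)^3 dx is n^2/2 · (log n)^3 (by repeated integration by parts; each step lowers the log-exponent and produces a relatively O(1/log n) correction). Hence S_n ~ 3 · n^2 · (log n)^3.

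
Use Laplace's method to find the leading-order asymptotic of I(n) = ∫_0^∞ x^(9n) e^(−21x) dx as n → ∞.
I(n) ~ (sqrt(2π·9n) / 21) · (9n/(21e))^(9n)

Write the integrand as exp(9n ln x − 21x) and set f(x) = 9n ln x − 21x. Then f'(x) = 9n/x − 21 = 0 at x* = 9n/21, and f''(x*) = −9n/x*^2 = −21^2/(9n). Laplace's method (interior maximum) gives
  I(n) ~ e^(f(x*)) · sqrt(2π / |f''(x*)|)
        = exp(9n ln(9n/21) − 9n) · sqrt(2π · 9n / 21^2)
        = (9n/21)^(9n) e^(−9n) · sqrt(2π·9n) / 21
        = (sqrt(2π·9n) / 21) · (9n/(21e))^(9n).
This matches Γ(9n+1)/21^(9n+1) with Stirling applied to Γ.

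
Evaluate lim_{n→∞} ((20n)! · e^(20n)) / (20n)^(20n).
lim = ∞

Stirling: (20n)! ~ sqrt(2π·20n) · (20n/e)^(20n). Hence
  (20n)! · e^(20n) / (20n)^(20n) ~ sqrt(2π·20n) = sqrt(2π·20) · sqrt(n) → ∞.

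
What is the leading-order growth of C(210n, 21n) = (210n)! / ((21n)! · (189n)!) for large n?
C(210n, 21n) ~ (10000000000/387420489)^(21n) · sqrt(5/(9π·21n))

Write N = 21n. Apply Stirling to each factorial:
  (10N)! ~ sqrt(2π·10N) · (10N/e)^(10N),
  N! ~ sqrt(2π N) · (N/e)^N,
  (9N)! ~ sqrt(2π·9N) · (9N/e)^(9N).
The exponential factors combine to (10N)^(10N) / (N^N · (9N)^(9N)) = 10^(10N)/9^(9N) = (10^10/9^9)^N = (10000000000/387420489)^N.
The square-root prefactors combine to sqrt(2π·10N) / (sqrt(2π N)·sqrt(2π·9N)) = sqrt(10 / (2π·9·N)) = sqrt(5/(9π·21n)).
Substituting N = 21n: C(210n, 21n) ~ (10000000000/387420489)^(21n) · sqrt(5/(9π·21n)).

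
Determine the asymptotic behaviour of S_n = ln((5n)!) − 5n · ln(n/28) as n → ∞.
S_n ~ 5n · (ln 140 − 1) + O(ln n)

Stirling: ln((5n)!) = 5n ln(5n) − 5n + O(ln n).
  S_n = 5n ln(5n) − 5n − 5n ln(n/28) + O(ln n)
      = 5n ln(5n) − 5n ln n + 5n ln 28 − 5n + O(ln n)
      = 5n ln 5 + 5n ln 28 − 5n + O(ln n)
      = 5n (ln 140 − 1) + O(ln n).
Numerically ln(140) − 1 ≈ 3.9416.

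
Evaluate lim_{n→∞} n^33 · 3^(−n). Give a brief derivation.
lim = 0

Exponentials with base > 1 dominate every fixed polynomial: for any fixed c, n^c / 3^n → 0 as n → ∞ (e.g. by the ratio test, or by writing 3^n = e^(n ln 3) and noting e^(n ln 3) / n^c → ∞). Hence n^33 · 3^(−n) = n^33 / 3^n → 0.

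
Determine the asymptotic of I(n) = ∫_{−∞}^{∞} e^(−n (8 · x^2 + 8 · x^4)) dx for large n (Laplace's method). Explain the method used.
I(n) ~ sqrt(π/(8n))

φ(x) = 8 · x^2 + 8 · x^4 has its unique global minimum at x* = 0 (since φ'(x) = 16x + 32x^3 = 0 only at x = 0 for real x with both coefficients positive, and φ → ∞ as |x| → ∞). At x* = 0, φ(0) = 0 and φ''(0) = 16. Laplace's method then gives
  I(n) ~ sqrt(2π / (n · φ''(0))) · e^(−n φ(0)) = sqrt(2π / (16n)) = sqrt(π/(8n)).
The 8 · x^4 term contributes only at subleading order (an O(1/n) relative correction).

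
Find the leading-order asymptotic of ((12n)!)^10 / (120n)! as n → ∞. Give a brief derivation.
((12n)!)^10/(120n)! ~ ((2π·12n)^(9/2) / sqrt(10)) · 10^(−10·12n)  →  0

Write N = 12n. Stirling: N! ~ sqrt(2π N)(N/e)^N and (10N)! ~ sqrt(2π·10N)·(10N/e)^(10N).
  (N!)^10/(10N)! ~ (2π N)^(10/2) (N/e)^(10N) / [sqrt(2π·10N) (10N/e)^(10N)]
     = (2π N)^(10/2) / sqrt(2π·10N) · (N/(10N))^(10N)
     = (2π N)^((10−1)/2) / sqrt(10) · 10^(−10N).
Since 10^10 > 1, the factor 10^(−10N) decays exponentially, so the ratio → 0. Substituting N = 12n gives the stated form.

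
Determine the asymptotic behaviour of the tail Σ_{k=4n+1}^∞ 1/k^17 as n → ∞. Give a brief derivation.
Σ_{k>4n} 1/k^17 ~ 1/(16 · (4n)^16)

Compare to the integral: ∫_{4n}^∞ x^(−17) dx = [−x^(−16)/16]_{4n}^∞ = 1/((17−1)·(4n)^16). Euler-Maclaurin then gives
  Σ_{k>4n} 1/k^17 = ∫_{4n}^∞ dx/x^17 − 1/(2·(4n)^17) + O(1/(4n)^18).
(Equivalently this is ζ(17) − Σ_{k≤4n} 1/k^17.)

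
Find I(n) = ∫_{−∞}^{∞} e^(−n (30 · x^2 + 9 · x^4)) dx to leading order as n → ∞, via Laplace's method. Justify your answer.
I(n) ~ sqrt(π/(30n))

φ(x) = 30 · x^2 + 9 · x^4 has its unique global minimum at x* = 0 (since φ'(x) = 60x + 36x^3 = 0 only at x = 0 for real x with both coefficients positive, and φ → ∞ as |x| → ∞). At x* = 0, φ(0) = 0 and φ''(0) = 60. Laplace's method then gives
  I(n) ~ sqrt(2π / (n · φ''(0))) · e^(−n φ(0)) = sqrt(2π / (60n)) = sqrt(π/(30n)).
The 9 · x^4 term contributes only at subleading order (an O(1/n) relative correction).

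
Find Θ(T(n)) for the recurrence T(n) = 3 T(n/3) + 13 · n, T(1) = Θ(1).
T(n) = Θ(n log n)

log_3 3 = 1, and f(n) = 13 · n = Θ(n^(log_3 3)). This is Case 2 of the master theorem: T(n) = Θ(f(n) · log n) = Θ(n log n).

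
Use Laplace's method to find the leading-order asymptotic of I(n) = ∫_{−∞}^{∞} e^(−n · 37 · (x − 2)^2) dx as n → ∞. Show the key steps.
I(n) = sqrt(π/(37n))

Here φ(x) = 37 · (x − 2)^2 has its unique minimum at x* = 2 with φ(x*) = 0 and φ''(x*) = 74. Laplace's method gives
  I(n) ~ e^(−n φ(x*)) · sqrt(2π / (n · φ''(x*))) = sqrt(2π / (74n)) = sqrt(π/(37n)).
This is exact: substituting u = (x − 2)·sqrt(37n) gives I(n) = (1/sqrt(37n)) ∫_{−∞}^{∞} e^(−u^2) du = sqrt(π/(37n)).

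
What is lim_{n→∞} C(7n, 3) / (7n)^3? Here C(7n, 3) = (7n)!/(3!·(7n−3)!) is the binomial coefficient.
lim = 1/3! = 1/6

With N = 7n → ∞: C(N, 3) / N^3 = [N(N−1)…(N−2)] / (3! · N^3) = (1/3!) · 1 · (1 − 1/(7n)) · (1 − 2/(7n)). Each factor → 1 as N → ∞, so the limit is 1/3! = 1/6.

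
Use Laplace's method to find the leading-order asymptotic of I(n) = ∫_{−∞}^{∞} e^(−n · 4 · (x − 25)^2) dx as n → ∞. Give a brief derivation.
I(n) = sqrt(π/(4n))

Here φ(x) = 4 · (x − 25)^2 has its unique minimum at x* = 25 with φ(x*) = 0 and φ''(x*) = 8. Laplace's method gives
  I(n) ~ e^(−n φ(x*)) · sqrt(2π / (n · φ''(x*))) = sqrt(2π / (8n)) = sqrt(π/(4n)).
This is exact: substituting u = (x − 25)·sqrt(4n) gives I(n) = (1/sqrt(4n)) ∫_{−∞}^{∞} e^(−u^2) du = sqrt(π/(4n)).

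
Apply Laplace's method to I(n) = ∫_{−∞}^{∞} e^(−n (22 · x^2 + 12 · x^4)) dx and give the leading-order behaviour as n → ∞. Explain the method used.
I(n) ~ sqrt(π/(22n))

φ(x) = 22 · x^2 + 12 · x^4 has its unique global minimum at x* = 0 (since φ'(x) = 44x + 48x^3 = 0 only at x = 0 for real x with both coefficients positive, and φ → ∞ as |x| → ∞). At x* = 0, φ(0) = 0 and φ''(0) = 44. Laplace's method then gives
  I(n) ~ sqrt(2π / (n · φ''(0))) · e^(−n φ(0)) = sqrt(2π / (44n)) = sqrt(π/(22n)).
The 12 · x^4 term contributes only at subleading order (an O(1/n) relative correction).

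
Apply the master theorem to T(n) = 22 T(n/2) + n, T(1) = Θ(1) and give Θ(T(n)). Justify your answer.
T(n) = Θ(n^(log_2 22))

Master theorem: compare f(n) = n to n^(log_2 22) where log_2 22 ≈ 4.459. Since 1 < log_2 22, we have f(n) = O(n^(log_2 22 − ε)) for some ε > 0 — Case 1. Hence T(n) = Θ(n^(log_2 22)).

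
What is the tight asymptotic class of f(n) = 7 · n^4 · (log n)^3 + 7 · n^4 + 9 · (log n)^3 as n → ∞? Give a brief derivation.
f(n) ∈ Θ(n^4 · (log n)^3)

Compare the terms by growth order. For large n, n^a · (log n)^b dominates n^a' · (log n)^b' iff a > a', or (a = a' and b > b'). Ranking the 3 terms shows the dominant one is 7 · n^4 · (log n)^3. Hence f(n) ∈ Θ(n^4 · (log n)^3).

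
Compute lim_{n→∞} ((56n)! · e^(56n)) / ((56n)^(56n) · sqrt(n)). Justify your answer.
lim = sqrt(2π·56)

Stirling: (56n)! ~ sqrt(2π·56n) · (56n/e)^(56n). Hence
  (56n)! · e^(56n) / (56n)^(56n) ~ sqrt(2π·56n).
Dividing by sqrt(n): sqrt(2π·56n) / sqrt(n) = sqrt(2π·56) · n^((1−1)/2), so the limit is sqrt(2π·56).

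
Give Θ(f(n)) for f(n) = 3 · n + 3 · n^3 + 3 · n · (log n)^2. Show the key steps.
f(n) ∈ Θ(n^3)

Compare the terms by growth order. For large n, n^a · (log n)^b dominates n^a' · (log n)^b' iff a > a', or (a = a' and b > b'). Ranking the 3 terms shows the dominant one is 3 · n^3. Hence f(n) ∈ Θ(n^3).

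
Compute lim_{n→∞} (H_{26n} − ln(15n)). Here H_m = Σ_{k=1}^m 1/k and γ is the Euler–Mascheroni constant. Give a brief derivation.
lim = ln(26/15) + γ

By Euler-Maclaurin, H_m = ln m + γ + O(1/m). So
  H_{26n} − ln(15n) = ln(26n) + γ − ln(15n) + O(1/n)
                       = ln(26/15) + γ + O(1/n).
Hence the limit is ln(26/15) + γ.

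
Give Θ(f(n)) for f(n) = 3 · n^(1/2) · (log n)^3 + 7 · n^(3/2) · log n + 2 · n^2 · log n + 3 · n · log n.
f(n) ∈ Θ(n^2 · log n)

Compare the terms by growth order. For large n, n^a · (log n)^b dominates n^a' · (log n)^b' iff a > a', or (a = a' and b > b'). Ranking the 4 terms shows the dominant one is 2 · n^2 · log n. Hence f(n) ∈ Θ(n^2 · log n).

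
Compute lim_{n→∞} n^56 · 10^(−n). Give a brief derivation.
lim = 0

Exponentials with base > 1 dominate every fixed polynomial: for any fixed c, n^c / 10^n → 0 as n → ∞ (e.g. by the ratio test, or by writing 10^n = e^(n ln 10) and noting e^(n ln 10) / n^c → ∞). Hence n^56 · 10^(−n) = n^56 / 10^n → 0.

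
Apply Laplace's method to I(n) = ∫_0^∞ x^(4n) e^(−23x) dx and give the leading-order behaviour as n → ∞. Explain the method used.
I(n) ~ (sqrt(2π·4n) / 23) · (4n/(23e))^(4n)

Write the integrand as exp(4n ln x − 23x) and set f(x) = 4n ln x − 23x. Then f'(x) = 4n/x − 23 = 0 at x* = 4n/23, and f''(x*) = −4n/x*^2 = −23^2/(4n). Laplace's method (interior maximum) gives
  I(n) ~ e^(f(x*)) · sqrt(2π / |f''(x*)|)
        = exp(4n ln(4n/23) − 4n) · sqrt(2π · 4n / 23^2)
        = (4n/23)^(4n) e^(−4n) · sqrt(2π·4n) / 23
        = (sqrt(2π·4n) / 23) · (4n/(23e))^(4n).
This matches Γ(4n+1)/23^(4n+1) with Stirling applied to Γ.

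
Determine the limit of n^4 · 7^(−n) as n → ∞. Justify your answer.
lim = 0

Exponentials with base > 1 dominate every fixed polynomial: for any fixed c, n^c / 7^n → 0 as n → ∞ (e.g. by the ratio test, or by writing 7^n = e^(n ln 7) and noting e^(n ln 7) / n^c → ∞). Hence n^4 · 7^(−n) = n^4 / 7^n → 0.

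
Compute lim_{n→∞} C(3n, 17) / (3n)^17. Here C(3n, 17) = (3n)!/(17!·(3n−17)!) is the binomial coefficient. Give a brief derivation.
lim = 1/17! = 1/355687428096000

With N = 3n → ∞: C(N, 17) / N^17 = [N(N−1)…(N−16)] / (17! · N^17) = (1/17!) · 1 · (1 − 1/(3n)) · … · (1 − 16/(3n)). Each factor → 1 as N → ∞, so the limit is 1/17! = 1/355687428096000.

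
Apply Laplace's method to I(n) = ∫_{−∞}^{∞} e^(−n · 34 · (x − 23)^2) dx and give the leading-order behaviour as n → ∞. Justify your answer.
I(n) = sqrt(π/(34n))

Here φ(x) = 34 · (x − 23)^2 has its unique minimum at x* = 23 with φ(x*) = 0 and φ''(x*) = 68. Laplace's method gives
  I(n) ~ e^(−n φ(x*)) · sqrt(2π / (n · φ''(x*))) = sqrt(2π / (68n)) = sqrt(π/(34n)).
This is exact: substituting u = (x − 23)·sqrt(34n) gives I(n) = (1/sqrt(34n)) ∫_{−∞}^{∞} e^(−u^2) du = sqrt(π/(34n)).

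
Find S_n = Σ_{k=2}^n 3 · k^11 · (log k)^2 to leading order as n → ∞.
S_n ~ n^12 · (log n)^2 / 4

By integral comparison, S_n = ∫_1^n 3 · x^11 · (log x)^2 dx + O(n^11 · (log n)^2). For the integral, the leading term of ∫_1^n x^11 (log x)^2 dx is n^12/12 · (log n)^2 (by repeated integration by parts; each step lowers the log-exponent and produces a relatively O(1/log n) correction). Hence S_n ~ n^12 · (log n)^2 / 4.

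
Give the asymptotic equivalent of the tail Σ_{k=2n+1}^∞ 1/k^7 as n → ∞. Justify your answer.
Σ_{k>2n} 1/k^7 ~ 1/(6 · (2n)^6)

Compare to the integral: ∫_{2n}^∞ x^(−7) dx = [−x^(−6)/6]_{2n}^∞ = 1/((7−1)·(2n)^6). Euler-Maclaurin then gives
  Σ_{k>2n} 1/k^7 = ∫_{2n}^∞ dx/x^7 − 1/(2·(2n)^7) + O(1/(2n)^8).
(Equivalently this is ζ(7) − Σ_{k≤2n} 1/k^7.)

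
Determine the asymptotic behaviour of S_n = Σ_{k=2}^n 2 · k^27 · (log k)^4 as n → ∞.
S_n ~ n^28 · (log n)^4 / 14

By integral comparison, S_n = ∫_1^n 2 · x^27 · (log x)^4 dx + O(n^27 · (log n)^4). For the integral, the leading term of ∫_1^n x^27 (log x)^4 dx is n^28/28 · (log n)^4 (by repeated integration by parts; each step lowers the log-exponent and produces a relatively O(1/log n) correction). Hence S_n ~ n^28 · (log n)^4 / 14.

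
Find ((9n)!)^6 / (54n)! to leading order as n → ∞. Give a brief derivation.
((9n)!)^6/(54n)! ~ ((2π·9n)^(5/2) / sqrt(6)) · 6^(−6·9n)  →  0

Write N = 9n. Stirling: N! ~ sqrt(2π N)(N/e)^N and (6N)! ~ sqrt(2π·6N)·(6N/e)^(6N).
  (N!)^6/(6N)! ~ (2π N)^(6/2) (N/e)^(6N) / [sqrt(2π·6N) (6N/e)^(6N)]
     = (2π N)^(6/2) / sqrt(2π·6N) · (N/(6N))^(6N)
     = (2π N)^((6−1)/2) / sqrt(6) · 6^(−6N).
Since 6^6 > 1, the factor 6^(−6N) decays exponentially, so the ratio → 0. Substituting N = 9n gives the stated form.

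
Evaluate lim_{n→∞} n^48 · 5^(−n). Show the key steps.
lim = 0

Exponentials with base > 1 dominate every fixed polynomial: for any fixed c, n^c / 5^n → 0 as n → ∞ (e.g. by the ratio test, or by writing 5^n = e^(n ln 5) and noting e^(n ln 5) / n^c → ∞). Hence n^48 · 5^(−n) = n^48 / 5^n → 0.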